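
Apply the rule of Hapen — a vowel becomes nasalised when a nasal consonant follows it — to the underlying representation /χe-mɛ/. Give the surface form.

/e/ sits next to the nasal /m/ and is therefore nasalised to [ẽ].

[χẽmɛ]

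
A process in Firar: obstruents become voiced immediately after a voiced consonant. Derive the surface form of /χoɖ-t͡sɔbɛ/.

[χoɖd͡zɔbɛ]

The rule targets /t͡s/ (voiceless alveolar affricate), which sits after the trigger /ɖ/ (voiced).
A voiced alveolar affricate is [d͡z], so the surface segment is [d͡z].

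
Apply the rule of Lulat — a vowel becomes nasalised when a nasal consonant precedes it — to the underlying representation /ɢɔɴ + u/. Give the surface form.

/u/ sits next to the nasal /ɴ/ and is therefore nasalised to [ũ].

[ɢɔɴũ]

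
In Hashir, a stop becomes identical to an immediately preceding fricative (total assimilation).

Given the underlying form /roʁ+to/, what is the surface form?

[roʁʁo]

/t/ is the segment targeted by the rule; it sits immediately after /ʁ/, so it assimilates completely and surfaces as [ʁ].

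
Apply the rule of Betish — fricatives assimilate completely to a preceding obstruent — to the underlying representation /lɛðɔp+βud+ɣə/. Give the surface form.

/β/ is the segment targeted by the rule; it sits immediately after /p/, so it assimilates completely and surfaces as [p].
The same rule applies at the second boundary: /ɣ/ → [d] next to /d/.

[lɛðɔppuddə]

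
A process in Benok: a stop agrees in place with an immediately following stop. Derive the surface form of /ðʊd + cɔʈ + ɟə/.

The rule targets /d/ (voiced alveolar stop), which sits before the trigger /c/ (palatal).
Changing only its place to palatal gives [ɟ] — the voiced palatal stop.
At the second juncture, /ʈ/ likewise becomes [c] adjacent to /ɟ/.

[ðʊɟcɔcɟə]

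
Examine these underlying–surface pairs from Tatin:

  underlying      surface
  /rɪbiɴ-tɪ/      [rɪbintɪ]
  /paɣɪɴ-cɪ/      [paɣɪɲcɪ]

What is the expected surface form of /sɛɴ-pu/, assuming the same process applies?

[sɛmpu]

The data show regressive place assimilation: /ɴ/ → [n] before /t/; /ɴ/ → [ɲ] before /c/. In each pair only place changes, matching the following consonant, while manner and voice stay constant.
The rule targets /ɴ/ (voiced uvular nasal), which sits before the trigger /p/ (bilabial).
A voiced bilabial nasal is [m], so the surface segment is [m].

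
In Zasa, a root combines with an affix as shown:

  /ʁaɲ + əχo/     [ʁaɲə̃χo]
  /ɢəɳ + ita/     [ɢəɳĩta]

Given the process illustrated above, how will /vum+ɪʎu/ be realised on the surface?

[vumɪ̃ʎu]

The data show progressive nasality assimilation (vowel nasalisation): /ə/ → [ə̃] after /ɲ/; /i/ → [ĩ] after /ɳ/ — a vowel is nasalised by an immediately preceding nasal consonant.
The vowel /ɪ/ is adjacent to the preceding nasal /m/, so it acquires [+nasal] and surfaces as [ɪ̃].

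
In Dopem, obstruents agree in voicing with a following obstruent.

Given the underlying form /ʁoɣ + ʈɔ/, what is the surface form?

[ʁoxʈɔ]

/ɣ/ is a voiced velar fricative. The following trigger /ʈ/ is voiceless, so /ɣ/ must become voiceless as well.
A voiceless velar fricative is [x], so the surface segment is [x].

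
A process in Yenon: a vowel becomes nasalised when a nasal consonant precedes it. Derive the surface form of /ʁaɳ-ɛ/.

[ʁaɳɛ̃]

/ɛ/ sits next to the nasal /ɳ/ and is therefore nasalised to [ɛ̃].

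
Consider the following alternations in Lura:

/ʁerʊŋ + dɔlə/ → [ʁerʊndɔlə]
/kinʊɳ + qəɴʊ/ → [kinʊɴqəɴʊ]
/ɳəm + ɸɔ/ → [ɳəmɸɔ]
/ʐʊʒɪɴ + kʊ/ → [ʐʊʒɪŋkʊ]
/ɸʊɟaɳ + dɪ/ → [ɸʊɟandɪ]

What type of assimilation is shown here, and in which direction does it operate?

Comparing underlying and surface forms, /ŋ/ → [n] is the alternation; the neighbouring /d/ is constant.
/ŋ/ is velar while /d/ is alveolar; the output [n] is alveolar, matching the trigger — so the feature that spreads is place.
Manner and voice are unchanged, so the assimilation is partial, not total.
Checking the remaining alternations: /ɳ/ → [ɴ] before /q/ (retroflex → uvular, matching uvular); /ɴ/ → [ŋ] before /k/ (uvular → velar, matching velar); /ɳ/ → [n] before /d/ (retroflex → alveolar, matching alveolar) — only place changes, and always toward the following segment.
No alternation appears in [ɳəmɸɔ]: there the adjacent consonants already agree in place (/m/ and /ɸ/ are both bilabial), so this form is consistent with the same rule.
Since the segment that changes precedes the conditioning segment, the assimilation is regressive.

regressive place assimilation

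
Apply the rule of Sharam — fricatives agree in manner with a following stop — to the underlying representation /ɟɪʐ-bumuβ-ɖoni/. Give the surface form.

/ʐ/ is a voiced retroflex fricative. The following trigger /b/ is a stop, so /ʐ/ must become a stop as well.
The voiced retroflex stop is [ɖ], so /ʐ/ → [ɖ].
At the second juncture, /β/ likewise becomes [b] adjacent to /ɖ/.

[ɟɪɖbumubɖoni]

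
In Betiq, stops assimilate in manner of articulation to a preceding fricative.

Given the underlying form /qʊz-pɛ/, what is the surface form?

[qʊzɸɛ]

The rule targets /p/ (voiceless bilabial stop), which sits after the trigger /z/ (fricative).
The voiceless bilabial fricative is [ɸ], so /p/ → [ɸ].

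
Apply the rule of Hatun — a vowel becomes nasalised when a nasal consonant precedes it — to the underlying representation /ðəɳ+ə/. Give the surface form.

/ə/ sits next to the nasal /ɳ/ and is therefore nasalised to [ə̃].

[ðəɳə̃]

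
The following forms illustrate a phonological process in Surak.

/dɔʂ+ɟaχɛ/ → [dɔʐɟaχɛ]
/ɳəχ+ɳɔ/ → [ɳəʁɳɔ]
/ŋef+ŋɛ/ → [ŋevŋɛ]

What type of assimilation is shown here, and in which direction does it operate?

regressive voicing assimilation

The segment that alternates is /ʂ/, which surfaces as [ʐ] when adjacent to /ɟ/.
/ʂ/ is voiceless while /ɟ/ is voiced; the output [ʐ] is voiced, matching the trigger — so the feature that spreads is voicing.
Place and manner are unchanged, so the assimilation is partial, not total.
The same holds elsewhere in the data: /χ/ → [ʁ] before /ɳ/ (voiceless → voiced, matching voiced); /f/ → [v] before /ŋ/ (voiceless → voiced, matching voiced) — only voicing changes, and always toward the following segment.
The trigger is the following segment, so the direction is regressive (anticipatory).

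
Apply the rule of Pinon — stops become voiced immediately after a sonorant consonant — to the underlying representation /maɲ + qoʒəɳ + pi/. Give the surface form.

[maɲɢoʒəɳbi]

/q/ is a voiceless uvular stop. The preceding trigger /ɲ/ is voiced, so /q/ must become voiced as well.
A voiced uvular stop is [ɢ], so the surface segment is [ɢ].
The same rule applies at the second boundary: /p/ → [b] next to /ɳ/.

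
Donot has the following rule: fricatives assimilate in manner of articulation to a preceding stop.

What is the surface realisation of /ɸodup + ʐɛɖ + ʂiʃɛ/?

[ɸodupɖɛɖʈiʃɛ]

/ʐ/ is a voiced retroflex fricative. The preceding trigger /p/ is a stop, so /ʐ/ must become a stop as well.
The voiced retroflex stop is [ɖ], so /ʐ/ → [ɖ].
The same rule applies at the second boundary: /ʂ/ → [ʈ] next to /ɖ/.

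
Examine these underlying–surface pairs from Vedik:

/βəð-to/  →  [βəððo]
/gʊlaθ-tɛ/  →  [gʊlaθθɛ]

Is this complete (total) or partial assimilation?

The segment that alternates is /t/, which surfaces as [ð] when adjacent to /ð/.
The output [ð] is identical to the trigger /ð/ — every feature (place, manner, voicing) has been copied — so this is total assimilation.
The remaining alternation confirms this: /t/ → [θ] after /θ/ — in each case the output is a copy of the preceding consonant.

total assimilation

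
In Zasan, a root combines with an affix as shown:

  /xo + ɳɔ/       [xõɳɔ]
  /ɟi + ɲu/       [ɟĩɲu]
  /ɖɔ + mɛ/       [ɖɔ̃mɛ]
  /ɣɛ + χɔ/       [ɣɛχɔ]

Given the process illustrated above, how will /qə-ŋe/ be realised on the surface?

[qə̃ŋe]

The data show regressive nasality assimilation (vowel nasalisation): /o/ → [õ] before /ɳ/; /i/ → [ĩ] before /ɲ/; /ɔ/ → [ɔ̃] before /m/ — a vowel is nasalised by an immediately following nasal consonant.
No change occurs in [ɣɛχɔ] because the vowel at the boundary is adjacent to an oral consonant, not a nasal (/ɛ/ next to /χ/).
/ə/ sits next to the nasal /ŋ/ and is therefore nasalised to [ə̃].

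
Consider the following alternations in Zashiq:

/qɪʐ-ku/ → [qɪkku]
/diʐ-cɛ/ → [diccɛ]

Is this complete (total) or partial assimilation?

The segment that alternates is /ʐ/, which surfaces as [k] when adjacent to /k/.
The output [k] is identical to the trigger /k/ — every feature (place, manner, voicing) has been copied — so this is total assimilation.
The remaining alternation confirms this: /ʐ/ → [c] before /c/ — in each case the output is a copy of the following consonant.

total assimilation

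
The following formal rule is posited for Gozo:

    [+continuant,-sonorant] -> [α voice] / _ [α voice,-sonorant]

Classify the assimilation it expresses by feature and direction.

The shared variable α links the value of [voice] on the target to the same value on the neighbouring segment, so voicing is the feature that assimilates.
The conditioning segment sits to the right of the focus bar, meaning the trigger follows the segment that changes — regressive assimilation.

regressive voicing assimilation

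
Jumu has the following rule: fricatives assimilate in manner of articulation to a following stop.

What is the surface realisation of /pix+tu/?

[piktu]

The rule targets /x/ (voiceless velar fricative), which sits before the trigger /t/ (stop).
A voiceless velar stop is [k], so the surface segment is [k].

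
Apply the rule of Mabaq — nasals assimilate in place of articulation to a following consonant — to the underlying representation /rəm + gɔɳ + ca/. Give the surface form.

/m/ is a voiced bilabial nasal. The following trigger /g/ is velar, so /m/ must become velar as well.
Changing only its place to velar gives [ŋ] — the voiced velar nasal.
The same rule applies at the second boundary: /ɳ/ → [ɲ] next to /c/.

[rəŋgɔɲca]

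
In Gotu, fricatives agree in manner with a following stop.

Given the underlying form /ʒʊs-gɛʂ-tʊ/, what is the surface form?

The rule targets /s/ (voiceless alveolar fricative), which sits before the trigger /g/ (stop).
The voiceless alveolar stop is [t], so /s/ → [t].
The same rule applies at the second boundary: /ʂ/ → [ʈ] next to /t/.

[ʒʊtgɛʈtʊ]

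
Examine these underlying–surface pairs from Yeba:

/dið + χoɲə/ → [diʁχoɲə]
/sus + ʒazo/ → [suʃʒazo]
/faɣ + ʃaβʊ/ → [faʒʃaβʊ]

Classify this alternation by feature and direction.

regressive place assimilation

The segment that alternates is /ð/, which surfaces as [ʁ] when adjacent to /χ/.
/ð/ is dental while /χ/ is uvular; the output [ʁ] is uvular, matching the trigger — so the feature that spreads is place.
Manner and voice are unchanged, so the assimilation is partial, not total.
The other alternating forms pattern the same way: /s/ → [ʃ] before /ʒ/ (alveolar → postalveolar, matching postalveolar); /ɣ/ → [ʒ] before /ʃ/ (velar → postalveolar, matching postalveolar) — only place changes, and always toward the following segment.
The trigger is the following segment, so the direction is regressive (anticipatory).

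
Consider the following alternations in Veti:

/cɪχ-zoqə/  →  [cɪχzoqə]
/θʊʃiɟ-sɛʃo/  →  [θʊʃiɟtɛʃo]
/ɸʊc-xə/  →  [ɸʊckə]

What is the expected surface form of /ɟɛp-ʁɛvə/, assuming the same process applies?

The data show progressive manner assimilation: /s/ → [t] after /ɟ/; /x/ → [k] after /c/. In each pair only manner changes, matching the preceding consonant, while place and voice stay constant.
Nothing changes in [cɪχzoqə]: there the adjacent consonants already agree in manner (/z/ and /χ/ are both fricatives), so this form is consistent with the same rule.
The rule targets /ʁ/ (voiced uvular fricative), which sits after the trigger /p/ (stop).
A voiced uvular stop is [ɢ], so the surface segment is [ɢ].

[ɟɛpɢɛvə]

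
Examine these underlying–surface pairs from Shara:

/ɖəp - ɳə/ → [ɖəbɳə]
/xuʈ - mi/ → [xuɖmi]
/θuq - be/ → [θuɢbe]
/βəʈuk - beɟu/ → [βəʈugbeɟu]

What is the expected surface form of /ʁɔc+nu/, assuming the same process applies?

[ʁɔɟnu]

The data show regressive voicing assimilation: /p/ → [b] before /ɳ/; /ʈ/ → [ɖ] before /m/; /q/ → [ɢ] before /b/; /k/ → [g] before /b/. In each pair only voicing changes, matching the following consonant, while place and manner stay constant.
The rule targets /c/ (voiceless palatal stop), which sits before the trigger /n/ (voiced).
A voiced palatal stop is [ɟ], so the surface segment is [ɟ].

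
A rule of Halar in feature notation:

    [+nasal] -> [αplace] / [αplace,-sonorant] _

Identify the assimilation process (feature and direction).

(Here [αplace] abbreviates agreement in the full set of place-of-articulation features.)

The shared variable α links the value of the place features (abbreviated [place]) on the target to the same value on the neighbouring segment, so place is the feature that assimilates.
The conditioning segment sits to the left of the focus bar, meaning the trigger precedes the segment that changes — progressive assimilation.

progressive place assimilation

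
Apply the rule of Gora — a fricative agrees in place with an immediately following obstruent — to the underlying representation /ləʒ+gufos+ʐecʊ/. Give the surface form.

[ləɣgufoʂʐecʊ]

/ʒ/ is a voiced postalveolar fricative. The following trigger /g/ is velar, so /ʒ/ must become velar as well.
A voiced velar fricative is [ɣ], so the surface segment is [ɣ].
At the second juncture, /s/ likewise becomes [ʂ] adjacent to /ʐ/.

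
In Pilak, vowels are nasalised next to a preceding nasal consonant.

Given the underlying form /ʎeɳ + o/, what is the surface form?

[ʎeɳõ]

/o/ sits next to the nasal /ɳ/ and is therefore nasalised to [õ].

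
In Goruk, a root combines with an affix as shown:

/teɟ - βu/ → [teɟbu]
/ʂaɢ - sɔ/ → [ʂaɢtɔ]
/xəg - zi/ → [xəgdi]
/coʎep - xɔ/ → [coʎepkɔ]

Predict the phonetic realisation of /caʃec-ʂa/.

The data show progressive manner assimilation: /β/ → [b] after /ɟ/; /s/ → [t] after /ɢ/; /z/ → [d] after /g/; /x/ → [k] after /p/. In each pair only manner changes, matching the preceding consonant, while place and voice stay constant.
/ʂ/ is a voiceless retroflex fricative. The preceding trigger /c/ is a stop, so /ʂ/ must become a stop as well.
The voiceless retroflex stop is [ʈ], so /ʂ/ → [ʈ].

[caʃecʈa]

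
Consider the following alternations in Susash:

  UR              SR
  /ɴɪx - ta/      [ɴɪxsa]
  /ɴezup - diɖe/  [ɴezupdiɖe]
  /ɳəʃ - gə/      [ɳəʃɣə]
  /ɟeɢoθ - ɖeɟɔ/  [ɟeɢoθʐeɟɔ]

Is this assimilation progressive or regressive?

Underlying /t/ is realised as [s] next to /x/; /x/ itself does not change.
The change stop → fricative matches the manner of the preceding /x/, identifying this as manner assimilation.
The other alternating forms pattern the same way: /g/ → [ɣ] after /ʃ/ (stop → fricative, matching a fricative); /ɖ/ → [ʐ] after /θ/ (stop → fricative, matching a fricative) — only manner changes, and always toward the preceding segment.
No alternation appears in [ɴezupdiɖe]: there the adjacent consonants already agree in manner (/d/ and /p/ are both stops), so this form is consistent with the same rule.
Since the segment that changes follows the conditioning segment, the assimilation is progressive.

progressive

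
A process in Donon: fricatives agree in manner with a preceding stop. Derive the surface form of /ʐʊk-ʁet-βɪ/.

The rule targets /ʁ/ (voiced uvular fricative), which sits after the trigger /k/ (stop).
Changing only its manner to stop gives [ɢ] — the voiced uvular stop.
At the second juncture, /β/ likewise becomes [b] adjacent to /t/.

[ʐʊkɢetbɪ]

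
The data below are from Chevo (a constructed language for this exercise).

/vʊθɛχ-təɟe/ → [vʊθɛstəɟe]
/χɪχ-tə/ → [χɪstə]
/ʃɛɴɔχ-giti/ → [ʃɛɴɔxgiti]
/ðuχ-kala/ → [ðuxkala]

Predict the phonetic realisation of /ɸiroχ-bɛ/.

The data show regressive place assimilation: /χ/ → [s] before /t/; /χ/ → [x] before /g/; /χ/ → [x] before /k/. In each pair only place changes, matching the following consonant, while manner and voice stay constant.
/χ/ is a voiceless uvular fricative. The following trigger /b/ is bilabial, so /χ/ must become bilabial as well.
A voiceless bilabial fricative is [ɸ], so the surface segment is [ɸ].

[ɸiroɸbɛ]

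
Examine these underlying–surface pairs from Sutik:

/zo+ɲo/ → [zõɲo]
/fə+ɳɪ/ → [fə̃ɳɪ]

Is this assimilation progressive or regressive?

regressive

The vowel /o/ surfaces as nasalised [õ] next to the following nasal /ɲ/ — it has acquired the [+nasal] feature of its neighbour.
The other form shows the same pattern: /ə/ → [ə̃] before /ɳ/ — each time a vowel is nasalised next to a following nasal.
Because the conditioning nasal is to the right of the vowel that changes, the process is regressive (anticipatory).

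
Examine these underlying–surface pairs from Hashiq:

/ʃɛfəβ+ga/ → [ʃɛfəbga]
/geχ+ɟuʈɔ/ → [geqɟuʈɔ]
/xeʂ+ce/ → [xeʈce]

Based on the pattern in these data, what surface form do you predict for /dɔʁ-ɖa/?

The data show regressive manner assimilation: /β/ → [b] before /g/; /χ/ → [q] before /ɟ/; /ʂ/ → [ʈ] before /c/. In each pair only manner changes, matching the following consonant, while place and voice stay constant.
/ʁ/ is a voiced uvular fricative. The following trigger /ɖ/ is a stop, so /ʁ/ must become a stop as well.
The voiced uvular stop is [ɢ], so /ʁ/ → [ɢ].

[dɔɢɖa]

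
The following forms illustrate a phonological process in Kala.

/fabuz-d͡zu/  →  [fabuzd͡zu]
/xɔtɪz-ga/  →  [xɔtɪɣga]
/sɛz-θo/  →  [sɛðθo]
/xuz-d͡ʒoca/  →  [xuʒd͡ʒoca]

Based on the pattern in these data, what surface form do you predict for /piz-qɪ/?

The data show regressive place assimilation: /z/ → [ɣ] before /g/; /z/ → [ð] before /θ/; /z/ → [ʒ] before /d͡ʒ/. In each pair only place changes, matching the following consonant, while manner and voice stay constant.
Nothing changes in [fabuzd͡zu]: there the adjacent consonants already agree in place (/z/ and /d͡z/ are both alveolar), so this form is consistent with the same rule.
The rule targets /z/ (voiced alveolar fricative), which sits before the trigger /q/ (uvular).
Changing only its place to uvular gives [ʁ] — the voiced uvular fricative.

[piʁqɪ]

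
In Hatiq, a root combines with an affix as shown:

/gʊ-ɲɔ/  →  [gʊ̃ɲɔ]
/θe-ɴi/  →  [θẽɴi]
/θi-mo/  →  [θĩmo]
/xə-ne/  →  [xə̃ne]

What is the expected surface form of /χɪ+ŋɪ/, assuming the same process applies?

The data show regressive nasality assimilation (vowel nasalisation): /ʊ/ → [ʊ̃] before /ɲ/; /e/ → [ẽ] before /ɴ/; /i/ → [ĩ] before /m/; /ə/ → [ə̃] before /n/ — a vowel is nasalised by an immediately following nasal consonant.
The vowel /ɪ/ is adjacent to the following nasal /ŋ/, so it acquires [+nasal] and surfaces as [ɪ̃].

[χɪ̃ŋɪ]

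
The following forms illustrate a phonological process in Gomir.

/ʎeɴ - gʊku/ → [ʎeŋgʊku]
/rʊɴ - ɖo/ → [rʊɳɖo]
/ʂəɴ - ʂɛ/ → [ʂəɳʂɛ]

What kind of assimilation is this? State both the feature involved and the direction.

regressive place assimilation

Comparing underlying and surface forms, /ɴ/ → [ŋ] is the alternation; the neighbouring /g/ is constant.
/ɴ/ is uvular while /g/ is velar; the output [ŋ] is velar, matching the trigger — so the feature that spreads is place.
Manner and voice are unchanged, so the assimilation is partial, not total.
The same holds elsewhere in the data: /ɴ/ → [ɳ] before /ɖ/ (uvular → retroflex, matching retroflex); /ɴ/ → [ɳ] before /ʂ/ (uvular → retroflex, matching retroflex) — only place changes, and always toward the following segment.
Since the segment that changes precedes the conditioning segment, the assimilation is regressive.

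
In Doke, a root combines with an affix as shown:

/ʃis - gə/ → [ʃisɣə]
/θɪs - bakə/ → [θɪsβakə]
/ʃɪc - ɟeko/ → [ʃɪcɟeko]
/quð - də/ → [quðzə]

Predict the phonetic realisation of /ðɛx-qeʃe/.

The data show progressive manner assimilation: /g/ → [ɣ] after /s/; /b/ → [β] after /s/; /d/ → [z] after /ð/. In each pair only manner changes, matching the preceding consonant, while place and voice stay constant.
No alternation appears in [ʃɪcɟeko]: there the adjacent consonants already agree in manner (/ɟ/ and /c/ are both stops), so this form is consistent with the same rule.
/q/ is a voiceless uvular stop. The preceding trigger /x/ is a fricative, so /q/ must become a fricative as well.
The voiceless uvular fricative is [χ], so /q/ → [χ].

[ðɛxχeʃe]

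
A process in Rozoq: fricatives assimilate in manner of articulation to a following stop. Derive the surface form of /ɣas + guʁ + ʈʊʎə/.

[ɣatguɢʈʊʎə]

The rule targets /s/ (voiceless alveolar fricative), which sits before the trigger /g/ (stop).
Changing only its manner to stop gives [t] — the voiceless alveolar stop.
At the second juncture, /ʁ/ likewise becomes [ɢ] adjacent to /ʈ/.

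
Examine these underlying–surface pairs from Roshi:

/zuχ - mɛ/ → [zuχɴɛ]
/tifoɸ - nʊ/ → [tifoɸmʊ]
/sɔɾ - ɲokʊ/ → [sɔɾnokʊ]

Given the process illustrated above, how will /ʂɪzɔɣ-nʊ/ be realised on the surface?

The data show progressive place assimilation: /m/ → [ɴ] after /χ/; /n/ → [m] after /ɸ/; /ɲ/ → [n] after /ɾ/. In each pair only place changes, matching the preceding consonant, while manner and voice stay constant.
The rule targets /n/ (voiced alveolar nasal), which sits after the trigger /ɣ/ (velar).
A voiced velar nasal is [ŋ], so the surface segment is [ŋ].

[ʂɪzɔɣŋʊ]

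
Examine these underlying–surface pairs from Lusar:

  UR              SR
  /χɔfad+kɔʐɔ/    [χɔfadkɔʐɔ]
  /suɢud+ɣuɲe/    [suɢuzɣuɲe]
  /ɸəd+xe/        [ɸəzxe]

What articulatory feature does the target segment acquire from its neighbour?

Underlying /d/ is realised as [z] next to /ɣ/; /ɣ/ itself does not change.
The change stop → fricative matches the manner of the following /ɣ/, identifying this as manner assimilation.
The same holds elsewhere in the data: /d/ → [z] before /x/ (stop → fricative, matching a fricative) — only manner changes, and always toward the following segment.
No alternation appears in [χɔfadkɔʐɔ]: there the adjacent consonants already agree in manner (/d/ and /k/ are both stops), so this form is consistent with the same rule.

manner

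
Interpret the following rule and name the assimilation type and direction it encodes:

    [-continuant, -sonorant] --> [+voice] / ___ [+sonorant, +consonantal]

The target ([-continuant, -sonorant], stops) acquires [+voice] next to a sonorant consonant ([+sonorant, +consonantal]) — it takes on the voicing of its neighbour, so the feature that spreads is voicing.
Since the environment is written after the underscore, the trigger follows the target; the direction is regressive.

regressive voicing assimilation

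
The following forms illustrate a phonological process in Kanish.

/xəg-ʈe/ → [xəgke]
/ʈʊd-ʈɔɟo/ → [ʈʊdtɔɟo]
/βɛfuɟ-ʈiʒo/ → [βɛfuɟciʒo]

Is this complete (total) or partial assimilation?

partial assimilation

Comparing underlying and surface forms, /ʈ/ → [k] is the alternation; the neighbouring /g/ is constant.
The change retroflex → velar matches the place of the preceding /g/, identifying this as place assimilation.
Manner and voice are unchanged, so the assimilation is partial, not total.
The same holds elsewhere in the data: /ʈ/ → [t] after /d/ (retroflex → alveolar, matching alveolar); /ʈ/ → [c] after /ɟ/ (retroflex → palatal, matching palatal) — only place changes, and always toward the preceding segment.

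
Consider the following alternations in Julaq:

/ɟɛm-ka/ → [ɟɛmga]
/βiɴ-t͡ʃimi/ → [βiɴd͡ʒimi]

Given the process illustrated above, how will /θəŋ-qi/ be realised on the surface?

[θəŋɢi]

The data show progressive voicing assimilation: /k/ → [g] after /m/; /t͡ʃ/ → [d͡ʒ] after /ɴ/. In each pair only voicing changes, matching the preceding consonant, while place and manner stay constant.
/q/ is a voiceless uvular stop. The preceding trigger /ŋ/ is voiced, so /q/ must become voiced as well.
The voiced uvular stop is [ɢ], so /q/ → [ɢ].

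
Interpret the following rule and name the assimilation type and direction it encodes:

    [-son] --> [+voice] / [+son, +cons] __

The structural change is [+voice], and the conditioning segment [+son, +cons] (a sonorant consonant) is itself voiced, so the target comes to share the voicing of its neighbour — voicing assimilation.
Since the environment is written before the underscore, the trigger precedes the target; the direction is progressive.

progressive voicing assimilation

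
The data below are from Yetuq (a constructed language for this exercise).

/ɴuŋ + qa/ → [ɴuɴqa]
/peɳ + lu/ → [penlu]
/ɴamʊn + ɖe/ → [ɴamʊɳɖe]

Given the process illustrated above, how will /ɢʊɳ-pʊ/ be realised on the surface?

The data show regressive place assimilation: /ŋ/ → [ɴ] before /q/; /ɳ/ → [n] before /l/; /n/ → [ɳ] before /ɖ/. In each pair only place changes, matching the following consonant, while manner and voice stay constant.
/ɳ/ is a voiced retroflex nasal. The following trigger /p/ is bilabial, so /ɳ/ must become bilabial as well.
Changing only its place to bilabial gives [m] — the voiced bilabial nasal.

[ɢʊmpʊ]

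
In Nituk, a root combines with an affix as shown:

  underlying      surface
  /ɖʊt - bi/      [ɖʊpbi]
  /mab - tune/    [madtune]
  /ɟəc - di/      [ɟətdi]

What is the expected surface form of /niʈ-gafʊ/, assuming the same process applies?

[nikgafʊ]

The data show regressive place assimilation: /t/ → [p] before /b/; /b/ → [d] before /t/; /c/ → [t] before /d/. In each pair only place changes, matching the following consonant, while manner and voice stay constant.
/ʈ/ is a voiceless retroflex stop. The following trigger /g/ is velar, so /ʈ/ must become velar as well.
A voiceless velar stop is [k], so the surface segment is [k].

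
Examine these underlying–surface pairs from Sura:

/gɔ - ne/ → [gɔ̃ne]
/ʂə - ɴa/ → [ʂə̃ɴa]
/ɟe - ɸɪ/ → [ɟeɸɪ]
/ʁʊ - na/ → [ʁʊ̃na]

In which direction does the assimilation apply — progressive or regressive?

regressive

The vowel /ɔ/ surfaces as nasalised [ɔ̃] next to the following nasal /n/ — it has acquired the [+nasal] feature of its neighbour.
Likewise in the remaining data: /ə/ → [ə̃] before /ɴ/; /ʊ/ → [ʊ̃] before /n/ — each time a vowel is nasalised next to a following nasal.
No change occurs in [ɟeɸɪ] because the vowel at the boundary is adjacent to an oral consonant, not a nasal (/e/ next to /ɸ/).
Because the conditioning nasal is to the right of the vowel that changes, the process is regressive (anticipatory).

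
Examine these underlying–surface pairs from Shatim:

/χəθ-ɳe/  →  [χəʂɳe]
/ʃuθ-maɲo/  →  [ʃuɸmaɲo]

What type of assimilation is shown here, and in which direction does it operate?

Comparing underlying and surface forms, /θ/ → [ʂ] is the alternation; the neighbouring /ɳ/ is constant.
/θ/ is dental while /ɳ/ is retroflex; the output [ʂ] is retroflex, matching the trigger — so the feature that spreads is place.
Manner and voice are unchanged, so the assimilation is partial, not total.
The other alternating form patterns the same way: /θ/ → [ɸ] before /m/ (dental → bilabial, matching bilabial) — only place changes, and always toward the following segment.
The trigger is the following segment, so the direction is regressive (anticipatory).

regressive place assimilation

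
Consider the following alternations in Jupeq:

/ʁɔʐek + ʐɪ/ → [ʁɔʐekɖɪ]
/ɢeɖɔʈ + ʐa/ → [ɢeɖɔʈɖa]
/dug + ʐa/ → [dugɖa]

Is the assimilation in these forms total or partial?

partial assimilation

The segment that alternates is /ʐ/, which surfaces as [ɖ] when adjacent to /k/.
/ʐ/ is a fricative while /k/ is a stop; the output [ɖ] is a stop, matching the trigger — so the feature that spreads is manner.
Place and voice are unchanged, so the assimilation is partial, not total.
The other alternating forms pattern the same way: /ʐ/ → [ɖ] after /ʈ/ (fricative → stop, matching a stop); /ʐ/ → [ɖ] after /g/ (fricative → stop, matching a stop) — only manner changes, and always toward the preceding segment.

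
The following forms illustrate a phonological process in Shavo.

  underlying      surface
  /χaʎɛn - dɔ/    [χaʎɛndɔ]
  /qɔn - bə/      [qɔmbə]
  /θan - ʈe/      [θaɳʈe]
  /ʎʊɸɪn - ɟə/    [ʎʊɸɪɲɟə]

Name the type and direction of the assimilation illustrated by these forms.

regressive place assimilation

Comparing underlying and surface forms, /n/ → [m] is the alternation; the neighbouring /b/ is constant.
/n/ is alveolar while /b/ is bilabial; the output [m] is bilabial, matching the trigger — so the feature that spreads is place.
Manner and voice are unchanged, so the assimilation is partial, not total.
The same holds elsewhere in the data: /n/ → [ɳ] before /ʈ/ (alveolar → retroflex, matching retroflex); /n/ → [ɲ] before /ɟ/ (alveolar → palatal, matching palatal) — only place changes, and always toward the following segment.
No alternation appears in [χaʎɛndɔ]: there the adjacent consonants already agree in place (/n/ and /d/ are both alveolar), so this form is consistent with the same rule.
The trigger is the following segment, so the direction is regressive (anticipatory).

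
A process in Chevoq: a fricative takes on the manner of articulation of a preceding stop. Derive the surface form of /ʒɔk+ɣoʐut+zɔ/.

[ʒɔkgoʐutdɔ]

The rule targets /ɣ/ (voiced velar fricative), which sits after the trigger /k/ (stop).
A voiced velar stop is [g], so the surface segment is [g].
The same rule applies at the second boundary: /z/ → [d] next to /t/.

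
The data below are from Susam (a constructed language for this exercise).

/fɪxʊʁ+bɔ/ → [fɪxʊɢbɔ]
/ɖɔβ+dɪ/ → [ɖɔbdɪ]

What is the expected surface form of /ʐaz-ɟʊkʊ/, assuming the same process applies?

[ʐadɟʊkʊ]

The data show regressive manner assimilation: /ʁ/ → [ɢ] before /b/; /β/ → [b] before /d/. In each pair only manner changes, matching the following consonant, while place and voice stay constant.
The rule targets /z/ (voiced alveolar fricative), which sits before the trigger /ɟ/ (stop).
The voiced alveolar stop is [d], so /z/ → [d].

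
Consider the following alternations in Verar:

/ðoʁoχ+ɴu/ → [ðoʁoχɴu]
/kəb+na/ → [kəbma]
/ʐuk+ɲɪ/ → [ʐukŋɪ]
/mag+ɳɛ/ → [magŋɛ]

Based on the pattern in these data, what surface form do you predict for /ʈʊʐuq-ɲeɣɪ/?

[ʈʊʐuqɴeɣɪ]

The data show progressive place assimilation: /n/ → [m] after /b/; /ɲ/ → [ŋ] after /k/; /ɳ/ → [ŋ] after /g/. In each pair only place changes, matching the preceding consonant, while manner and voice stay constant.
No alternation appears in [ðoʁoχɴu]: there the adjacent consonants already agree in place (/ɴ/ and /χ/ are both uvular), so this form is consistent with the same rule.
The rule targets /ɲ/ (voiced palatal nasal), which sits after the trigger /q/ (uvular).
The voiced uvular nasal is [ɴ], so /ɲ/ → [ɴ].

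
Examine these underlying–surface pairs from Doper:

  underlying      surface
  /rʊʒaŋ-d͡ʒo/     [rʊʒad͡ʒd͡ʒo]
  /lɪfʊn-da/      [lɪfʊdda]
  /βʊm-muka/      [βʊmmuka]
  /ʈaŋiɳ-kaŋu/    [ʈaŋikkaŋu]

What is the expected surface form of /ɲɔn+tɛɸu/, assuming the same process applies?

[ɲɔttɛɸu]

The data show regressive total assimilation (/ŋ/ → [d͡ʒ] before /d͡ʒ/; /n/ → [d] before /d/; /ɳ/ → [k] before /k/): in every case the target segment becomes identical to its following neighbour, copying more than a single feature.
In [βʊmmuka] the two consonants at the boundary are already identical (/m/ + /m/), so the rule applies vacuously and nothing changes.
/n/ is the segment targeted by the rule; it sits immediately before /t/, so it assimilates completely and surfaces as [t].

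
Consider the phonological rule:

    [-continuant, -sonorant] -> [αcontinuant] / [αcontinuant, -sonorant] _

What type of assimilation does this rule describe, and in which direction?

progressive manner assimilation

The rule copies [continuant] (continuancy) from the environment onto the target stops; since [±continuant] encodes the stop/fricative manner contrast, the assimilating dimension is manner.
The conditioning segment sits to the left of the focus bar, meaning the trigger precedes the segment that changes — progressive assimilation.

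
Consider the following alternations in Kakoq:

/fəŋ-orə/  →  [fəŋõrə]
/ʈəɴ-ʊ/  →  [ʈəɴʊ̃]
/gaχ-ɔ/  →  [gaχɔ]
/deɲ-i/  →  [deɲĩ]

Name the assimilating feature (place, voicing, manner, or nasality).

The vowel /o/ surfaces as nasalised [õ] next to the preceding nasal /ŋ/ — it has acquired the [+nasal] feature of its neighbour.
Likewise in the remaining data: /ʊ/ → [ʊ̃] after /ɴ/; /i/ → [ĩ] after /ɲ/ — each time a vowel is nasalised next to a preceding nasal.
No change occurs in [gaχɔ] because the vowel at the boundary is adjacent to an oral consonant, not a nasal (/ɔ/ next to /χ/).

nasality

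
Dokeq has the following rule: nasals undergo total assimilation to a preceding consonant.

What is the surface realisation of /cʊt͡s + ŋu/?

[cʊt͡st͡su]

/ŋ/ is the segment targeted by the rule; it sits immediately after /t͡s/, so it assimilates completely and surfaces as [t͡s].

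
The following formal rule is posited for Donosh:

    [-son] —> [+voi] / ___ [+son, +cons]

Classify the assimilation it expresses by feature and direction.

regressive voicing assimilation

The target ([-son], obstruents) acquires [+voi] next to a sonorant consonant ([+son, +cons]) — it takes on the voicing of its neighbour, so the feature that spreads is voicing.
The conditioning segment sits to the right of the focus bar, meaning the trigger follows the segment that changes — regressive assimilation.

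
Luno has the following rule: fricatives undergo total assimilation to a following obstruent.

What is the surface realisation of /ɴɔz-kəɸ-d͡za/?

/z/ is the segment targeted by the rule; it sits immediately before /k/, so it assimilates completely and surfaces as [k].
At the second juncture, /ɸ/ likewise becomes [d͡z] adjacent to /d͡z/.

[ɴɔkkəd͡zd͡za]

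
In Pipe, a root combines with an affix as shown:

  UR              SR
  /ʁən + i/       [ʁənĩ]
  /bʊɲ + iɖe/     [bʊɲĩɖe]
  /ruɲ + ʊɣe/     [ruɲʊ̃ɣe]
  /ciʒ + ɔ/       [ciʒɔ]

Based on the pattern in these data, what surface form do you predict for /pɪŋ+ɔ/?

[pɪŋɔ̃]

The data show progressive nasality assimilation (vowel nasalisation): /i/ → [ĩ] after /n/; /i/ → [ĩ] after /ɲ/; /ʊ/ → [ʊ̃] after /ɲ/ — a vowel is nasalised by an immediately preceding nasal consonant.
No change occurs in [ciʒɔ] because the vowel at the boundary is adjacent to an oral consonant, not a nasal (/ɔ/ next to /ʒ/).
The vowel /ɔ/ is adjacent to the preceding nasal /ŋ/, so it acquires [+nasal] and surfaces as [ɔ̃].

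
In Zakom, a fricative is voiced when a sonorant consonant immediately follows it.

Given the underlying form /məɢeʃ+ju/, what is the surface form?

[məɢeʒju]

/ʃ/ is a voiceless postalveolar fricative. The following trigger /j/ is voiced, so /ʃ/ must become voiced as well.
A voiced postalveolar fricative is [ʒ], so the surface segment is [ʒ].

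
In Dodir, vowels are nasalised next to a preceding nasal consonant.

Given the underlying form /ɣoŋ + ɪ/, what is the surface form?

/ɪ/ sits next to the nasal /ŋ/ and is therefore nasalised to [ɪ̃].

[ɣoŋɪ̃]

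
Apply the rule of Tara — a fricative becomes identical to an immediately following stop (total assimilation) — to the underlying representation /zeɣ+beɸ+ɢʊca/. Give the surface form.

/ɣ/ is the segment targeted by the rule; it sits immediately before /b/, so it assimilates completely and surfaces as [b].
At the second juncture, /ɸ/ likewise becomes [ɢ] adjacent to /ɢ/.

[zebbeɢɢʊca]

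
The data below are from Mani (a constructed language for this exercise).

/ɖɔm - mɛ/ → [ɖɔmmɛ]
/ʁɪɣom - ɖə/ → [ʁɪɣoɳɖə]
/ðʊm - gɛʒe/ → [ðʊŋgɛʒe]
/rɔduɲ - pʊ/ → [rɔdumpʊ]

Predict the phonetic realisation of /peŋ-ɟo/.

[peɲɟo]

The data show regressive place assimilation: /m/ → [ɳ] before /ɖ/; /m/ → [ŋ] before /g/; /ɲ/ → [m] before /p/. In each pair only place changes, matching the following consonant, while manner and voice stay constant.
Nothing changes in [ɖɔmmɛ]: there the adjacent consonants already agree in place (/m/ and /m/ are both bilabial), so this form is consistent with the same rule.
The rule targets /ŋ/ (voiced velar nasal), which sits before the trigger /ɟ/ (palatal).
The voiced palatal nasal is [ɲ], so /ŋ/ → [ɲ].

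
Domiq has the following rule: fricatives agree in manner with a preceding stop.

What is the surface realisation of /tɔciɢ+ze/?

[tɔciɢde]

/z/ is a voiced alveolar fricative. The preceding trigger /ɢ/ is a stop, so /z/ must become a stop as well.
A voiced alveolar stop is [d], so the surface segment is [d].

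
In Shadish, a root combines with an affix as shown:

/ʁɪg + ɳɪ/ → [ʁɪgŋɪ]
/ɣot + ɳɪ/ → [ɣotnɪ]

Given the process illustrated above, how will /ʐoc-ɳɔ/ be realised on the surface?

The data show progressive place assimilation: /ɳ/ → [ŋ] after /g/; /ɳ/ → [n] after /t/. In each pair only place changes, matching the preceding consonant, while manner and voice stay constant.
/ɳ/ is a voiced retroflex nasal. The preceding trigger /c/ is palatal, so /ɳ/ must become palatal as well.
The voiced palatal nasal is [ɲ], so /ɳ/ → [ɲ].

[ʐocɲɔ]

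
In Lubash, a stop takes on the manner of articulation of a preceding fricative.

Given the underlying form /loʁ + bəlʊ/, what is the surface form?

[loʁβəlʊ]

/b/ is a voiced bilabial stop. The preceding trigger /ʁ/ is a fricative, so /b/ must become a fricative as well.
A voiced bilabial fricative is [β], so the surface segment is [β].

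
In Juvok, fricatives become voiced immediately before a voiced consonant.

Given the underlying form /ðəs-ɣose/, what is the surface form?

[ðəzɣose]

The rule targets /s/ (voiceless alveolar fricative), which sits before the trigger /ɣ/ (voiced).
The voiced alveolar fricative is [z], so /s/ → [z].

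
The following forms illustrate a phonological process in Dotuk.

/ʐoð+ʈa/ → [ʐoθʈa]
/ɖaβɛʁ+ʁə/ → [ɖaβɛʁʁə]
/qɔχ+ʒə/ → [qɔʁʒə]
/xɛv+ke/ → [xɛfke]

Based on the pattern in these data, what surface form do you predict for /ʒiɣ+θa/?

[ʒixθa]

The data show regressive voicing assimilation: /ð/ → [θ] before /ʈ/; /χ/ → [ʁ] before /ʒ/; /v/ → [f] before /k/. In each pair only voicing changes, matching the following consonant, while place and manner stay constant.
Nothing changes in [ɖaβɛʁʁə]: there the adjacent consonants already agree in voicing (/ʁ/ and /ʁ/ are both voiced), so this form is consistent with the same rule.
The rule targets /ɣ/ (voiced velar fricative), which sits before the trigger /θ/ (voiceless).
Changing only its voicing to voiceless gives [x] — the voiceless velar fricative.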